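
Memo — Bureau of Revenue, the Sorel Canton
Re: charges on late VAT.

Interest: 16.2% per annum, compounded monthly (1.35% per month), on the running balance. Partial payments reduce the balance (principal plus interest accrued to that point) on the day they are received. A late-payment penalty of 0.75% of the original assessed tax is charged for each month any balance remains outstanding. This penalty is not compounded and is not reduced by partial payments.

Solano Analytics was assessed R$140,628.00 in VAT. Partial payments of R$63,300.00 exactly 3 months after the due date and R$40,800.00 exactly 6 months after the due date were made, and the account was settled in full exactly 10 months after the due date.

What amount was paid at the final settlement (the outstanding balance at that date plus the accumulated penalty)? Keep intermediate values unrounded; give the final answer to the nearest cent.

Balance at month 3: R$140,628.0000 × (1 + 0.0135)^3 = R$146,400.6684…
After R$63,300.00 payment: R$146,400.6684… − R$63,300.00 = R$83,100.6684…
Balance at month 6: R$83,100.6684… × (1 + 0.0135)^3 = R$86,511.8852…
After R$40,800.00 payment: R$86,511.8852… − R$40,800.00 = R$45,711.8852…
Balance at month 10: R$45,711.8852… × (1 + 0.0135)^4 = R$48,230.7643…
Penalty: 10 × 0.75% × R$140,628.00 = R$10,547.10
Final settlement = outstanding balance + penalty = R$48,230.7643… + R$10,547.10 = R$58,777.86

R$58,777.86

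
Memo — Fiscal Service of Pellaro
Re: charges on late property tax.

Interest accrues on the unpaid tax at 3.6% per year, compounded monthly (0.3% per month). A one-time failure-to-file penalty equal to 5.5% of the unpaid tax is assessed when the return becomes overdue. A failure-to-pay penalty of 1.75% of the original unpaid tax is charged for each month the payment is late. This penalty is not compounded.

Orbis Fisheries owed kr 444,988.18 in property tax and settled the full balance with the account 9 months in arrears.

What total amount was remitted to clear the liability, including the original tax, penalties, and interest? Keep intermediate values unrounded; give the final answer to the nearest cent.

kr 551,708.04

Failure-to-file penalty: 5.5% × kr 444,988.18 = kr 24,474.35…
Failure-to-pay penalty = 1.75% × kr 444,988.18 × 9 mo = kr 70,085.64…
Interest: kr 444,988.18 × ((1 + 0.003)^9 − 1) = kr 444,988.18 × 0.0273263… = kr 12,159.8708…
Total = kr 444,988.18 + kr 94,559.9883… + kr 12,159.8708… = kr 551,708.04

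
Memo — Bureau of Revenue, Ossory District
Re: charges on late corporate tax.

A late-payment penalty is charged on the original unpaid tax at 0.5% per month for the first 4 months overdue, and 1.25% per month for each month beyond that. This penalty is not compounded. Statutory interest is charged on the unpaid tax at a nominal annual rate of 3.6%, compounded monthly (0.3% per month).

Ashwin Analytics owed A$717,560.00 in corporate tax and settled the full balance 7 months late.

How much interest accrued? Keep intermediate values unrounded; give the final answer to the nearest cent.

Interest: A$717,560.00 × ((1 + 0.003)^7 − 1) = A$717,560.00 × 0.0211899… = A$15,205.0590…

A$15,205.06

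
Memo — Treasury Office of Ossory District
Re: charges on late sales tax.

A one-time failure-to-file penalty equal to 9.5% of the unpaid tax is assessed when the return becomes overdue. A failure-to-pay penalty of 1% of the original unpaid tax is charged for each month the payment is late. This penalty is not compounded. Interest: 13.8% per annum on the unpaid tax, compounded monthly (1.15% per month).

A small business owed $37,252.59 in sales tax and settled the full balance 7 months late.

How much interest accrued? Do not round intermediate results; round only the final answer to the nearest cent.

Interest: $37,252.59 × ((1 + 0.0115)^7 − 1) = $37,252.59 × 0.0833311… = $3,104.2992…

$3,104.30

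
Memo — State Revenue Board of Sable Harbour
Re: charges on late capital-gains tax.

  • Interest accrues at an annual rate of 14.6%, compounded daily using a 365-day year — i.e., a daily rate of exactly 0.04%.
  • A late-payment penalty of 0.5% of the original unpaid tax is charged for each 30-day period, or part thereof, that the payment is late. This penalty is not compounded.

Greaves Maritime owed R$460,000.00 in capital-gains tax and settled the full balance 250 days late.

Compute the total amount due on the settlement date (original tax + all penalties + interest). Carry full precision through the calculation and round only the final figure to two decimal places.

Penalty periods: ⌈250/30⌉ = 9; penalty = 9 × 0.5% × R$460,000.00 = R$20,700.00
Interest: R$460,000.00 × ((1 + 0.0004)^250 − 1) = R$460,000.00 × 0.10514882… = R$48,368.4576…
Total = R$460,000.00 + R$20,700.0000 + R$48,368.4576… = R$529,068.46

R$529,068.46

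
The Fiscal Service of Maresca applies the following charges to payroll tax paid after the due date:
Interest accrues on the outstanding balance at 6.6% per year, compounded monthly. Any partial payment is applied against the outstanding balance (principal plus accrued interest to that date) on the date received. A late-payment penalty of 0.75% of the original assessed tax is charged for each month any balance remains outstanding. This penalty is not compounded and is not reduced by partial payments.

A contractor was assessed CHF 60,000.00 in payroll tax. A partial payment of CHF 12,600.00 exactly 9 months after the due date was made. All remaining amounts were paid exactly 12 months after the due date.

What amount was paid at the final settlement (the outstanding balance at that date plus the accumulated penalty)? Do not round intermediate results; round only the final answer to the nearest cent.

Monthly rate = 6.6% ÷ 12 = 0.55%
Balance at month 9: CHF 60,000.0000 × (1 + 0.0055)^9 = CHF 63,036.1855…
After CHF 12,600.00 payment: CHF 63,036.1855… − CHF 12,600.00 = CHF 50,436.1855…
Balance at month 12: CHF 50,436.1855… × (1 + 0.0055)^3 = CHF 51,272.9680…
Penalty: 12 × 0.75% × CHF 60,000.00 = CHF 5,400.00
Final settlement = outstanding balance + penalty = CHF 51,272.9680… + CHF 5,400.00 = CHF 56,672.97

CHF 56,672.97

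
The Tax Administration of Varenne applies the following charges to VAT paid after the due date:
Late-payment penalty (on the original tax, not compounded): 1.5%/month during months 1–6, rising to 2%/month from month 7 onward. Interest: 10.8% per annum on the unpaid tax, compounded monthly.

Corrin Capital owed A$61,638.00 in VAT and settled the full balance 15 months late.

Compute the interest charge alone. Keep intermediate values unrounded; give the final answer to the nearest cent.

Interest (10.8%/yr ÷ 12 = 0.9%/month): A$61,638.00 × ((1 + 0.009)^15 − 1) = A$8,866.3693…

A$8,866.37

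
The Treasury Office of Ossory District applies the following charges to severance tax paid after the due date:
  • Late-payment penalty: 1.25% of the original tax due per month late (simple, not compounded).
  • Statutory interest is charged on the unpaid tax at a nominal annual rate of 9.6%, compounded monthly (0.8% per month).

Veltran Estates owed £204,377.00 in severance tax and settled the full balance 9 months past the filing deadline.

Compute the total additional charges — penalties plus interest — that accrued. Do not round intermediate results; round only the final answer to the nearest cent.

£38,187.34

Late-payment penalty = 1.25% × £204,377.00 × 9 mo = £22,992.41…
Interest: £204,377.00 × ((1 + 0.008)^9 − 1) = £204,377.00 × 0.0743475… = £15,194.9248…
Penalties + interest = £22,992.4125 + £15,194.9248… = £38,187.34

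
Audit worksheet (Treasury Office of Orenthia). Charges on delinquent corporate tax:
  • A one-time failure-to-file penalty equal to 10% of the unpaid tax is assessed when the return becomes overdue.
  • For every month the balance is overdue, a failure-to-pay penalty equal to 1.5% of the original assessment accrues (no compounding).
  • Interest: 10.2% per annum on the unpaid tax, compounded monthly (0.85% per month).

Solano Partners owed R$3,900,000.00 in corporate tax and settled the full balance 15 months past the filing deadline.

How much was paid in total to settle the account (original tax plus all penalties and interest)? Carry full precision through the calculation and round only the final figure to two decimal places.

Failure-to-file penalty: 10% × R$3,900,000.00 = R$390,000.00
Failure-to-pay penalty = 1.5% × R$3,900,000.00 × 15 mo = R$877,500.00
Interest: R$3,900,000.00 × ((1 + 0.0085)^15 − 1) = R$3,900,000.00 × 0.1353729… = R$527,954.4559…
Total = R$3,900,000.00 + R$1,267,500.0000 + R$527,954.4559… = R$5,695,454.46

R$5,695,454.46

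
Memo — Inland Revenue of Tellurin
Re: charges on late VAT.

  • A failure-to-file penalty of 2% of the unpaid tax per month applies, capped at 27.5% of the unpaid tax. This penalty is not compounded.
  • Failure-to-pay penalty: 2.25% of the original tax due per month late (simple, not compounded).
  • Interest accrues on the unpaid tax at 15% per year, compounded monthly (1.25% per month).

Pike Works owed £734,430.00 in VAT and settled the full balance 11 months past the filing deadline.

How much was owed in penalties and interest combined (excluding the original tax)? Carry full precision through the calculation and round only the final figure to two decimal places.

£450,884.36

Failure-to-file: 11 × 2% × £734,430.00 = £161,574.60 (under the 27.5% cap)
Failure-to-pay penalty = 2.25% × £734,430.00 × 11 mo = £181,771.43…
Interest: £734,430.00 × ((1 + 0.0125)^11 − 1) = £734,430.00 × 0.1464242… = £107,538.3362…
Penalties + interest = £343,346.0250 + £107,538.3362… = £450,884.36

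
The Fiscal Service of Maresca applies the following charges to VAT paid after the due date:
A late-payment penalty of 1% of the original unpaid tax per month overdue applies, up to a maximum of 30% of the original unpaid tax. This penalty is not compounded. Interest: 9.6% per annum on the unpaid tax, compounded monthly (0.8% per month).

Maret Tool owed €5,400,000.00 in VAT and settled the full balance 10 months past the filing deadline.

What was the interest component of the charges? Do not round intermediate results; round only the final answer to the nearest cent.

Interest: €5,400,000.00 × ((1 + 0.008)^10 − 1) = €5,400,000.00 × 0.0829423… = €447,888.4658…

€447,888.47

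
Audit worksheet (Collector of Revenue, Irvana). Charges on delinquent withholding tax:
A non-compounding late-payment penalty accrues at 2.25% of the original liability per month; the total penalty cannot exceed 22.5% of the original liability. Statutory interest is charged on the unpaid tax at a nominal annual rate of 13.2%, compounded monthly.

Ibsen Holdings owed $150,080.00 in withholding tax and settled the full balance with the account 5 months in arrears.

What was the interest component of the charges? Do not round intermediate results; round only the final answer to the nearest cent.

Interest (13.2%/yr ÷ 12 = 1.1%/month): $150,080.00 × ((1 + 0.011)^5 − 1) = $8,438.0054…

$8,438.01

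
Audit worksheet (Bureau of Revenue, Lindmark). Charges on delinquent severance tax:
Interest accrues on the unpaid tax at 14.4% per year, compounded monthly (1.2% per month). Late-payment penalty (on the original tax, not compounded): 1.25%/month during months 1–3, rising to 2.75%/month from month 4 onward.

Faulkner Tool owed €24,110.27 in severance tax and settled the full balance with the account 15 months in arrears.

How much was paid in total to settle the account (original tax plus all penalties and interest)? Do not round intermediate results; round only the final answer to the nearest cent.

€37,694.85

Penalty, months 1–3: 3 × 1.25% × €24,110.27 = €904.14…
Penalty, months 4–15: 12 × 2.75% × €24,110.27 = €7,956.39…
Interest: €24,110.27 × ((1 + 0.012)^15 − 1) = €24,110.27 × 0.1959353… = €4,724.0532…
Total = €24,110.27 + €8,860.5242… + €4,724.0532… = €37,694.85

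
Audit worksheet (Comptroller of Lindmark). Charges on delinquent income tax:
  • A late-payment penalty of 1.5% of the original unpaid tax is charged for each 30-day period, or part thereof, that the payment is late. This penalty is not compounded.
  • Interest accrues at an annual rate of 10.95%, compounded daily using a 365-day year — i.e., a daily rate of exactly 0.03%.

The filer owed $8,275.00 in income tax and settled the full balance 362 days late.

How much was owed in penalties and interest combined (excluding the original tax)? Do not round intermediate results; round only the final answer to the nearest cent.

$2,562.75

Penalty periods: ⌈362/30⌉ = 13; penalty = 13 × 1.5% × $8,275.00 = $1,613.63…
Interest: $8,275.00 × ((1 + 0.0003)^362 − 1) = $8,275.00 × 0.11469822… = $949.1278…
Penalties + interest = $1,613.6250 + $949.1278… = $2,562.75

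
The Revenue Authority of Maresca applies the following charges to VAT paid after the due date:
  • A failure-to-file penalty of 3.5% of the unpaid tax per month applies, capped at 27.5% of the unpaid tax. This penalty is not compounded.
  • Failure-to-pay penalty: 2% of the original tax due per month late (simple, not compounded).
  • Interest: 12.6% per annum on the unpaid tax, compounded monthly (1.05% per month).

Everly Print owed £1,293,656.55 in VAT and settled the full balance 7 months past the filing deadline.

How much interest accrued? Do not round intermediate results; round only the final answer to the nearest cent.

£98,131.86

Interest: £1,293,656.55 × ((1 + 0.0105)^7 − 1) = £1,293,656.55 × 0.0758562… = £98,131.8635…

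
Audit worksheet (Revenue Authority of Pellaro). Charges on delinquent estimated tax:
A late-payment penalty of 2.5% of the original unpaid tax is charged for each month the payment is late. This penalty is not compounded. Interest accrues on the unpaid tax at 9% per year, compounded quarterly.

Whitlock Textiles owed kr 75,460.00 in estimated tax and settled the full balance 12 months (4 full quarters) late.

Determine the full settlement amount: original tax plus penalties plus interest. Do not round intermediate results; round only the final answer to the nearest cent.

Late-payment penalty: 12 × 2.5% × kr 75,460.00 = kr 22,638.00
Interest (9%/yr ÷ 4 = 2.25%/quarter): kr 75,460.00 × ((1 + 0.0225)^4 − 1) = kr 7,024.0672…
Total = kr 75,460.00 + kr 22,638.0000 + kr 7,024.0672… = kr 105,122.07

kr 105,122.07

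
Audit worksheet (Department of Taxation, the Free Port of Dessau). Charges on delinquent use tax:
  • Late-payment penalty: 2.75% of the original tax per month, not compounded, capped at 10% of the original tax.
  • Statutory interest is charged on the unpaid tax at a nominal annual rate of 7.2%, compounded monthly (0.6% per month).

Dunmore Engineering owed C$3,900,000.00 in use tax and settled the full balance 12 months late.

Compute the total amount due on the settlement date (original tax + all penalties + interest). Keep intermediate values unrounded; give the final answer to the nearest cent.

C$4,580,254.25

Penalty (uncapped): 12 × 2.75% × C$3,900,000.00 = C$1,287,000.00; cap = 10% × C$3,900,000.00 = C$390,000.00 → penalty = C$390,000.00
Interest: C$3,900,000.00 × ((1 + 0.006)^12 − 1) = C$3,900,000.00 × 0.0744242… = C$290,254.2541…
Total = C$3,900,000.00 + C$390,000.0000 + C$290,254.2541… = C$4,580,254.25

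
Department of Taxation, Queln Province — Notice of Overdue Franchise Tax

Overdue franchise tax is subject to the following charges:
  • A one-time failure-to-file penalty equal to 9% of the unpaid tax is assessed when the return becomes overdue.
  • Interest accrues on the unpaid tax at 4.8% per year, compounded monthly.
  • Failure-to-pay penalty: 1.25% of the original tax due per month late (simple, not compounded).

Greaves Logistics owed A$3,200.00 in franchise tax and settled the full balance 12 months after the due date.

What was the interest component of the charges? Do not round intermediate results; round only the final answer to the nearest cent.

Interest (4.8%/yr ÷ 12 = 0.4%/month): A$3,200.00 × ((1 + 0.004)^12 − 1) = A$157.0247…

A$157.02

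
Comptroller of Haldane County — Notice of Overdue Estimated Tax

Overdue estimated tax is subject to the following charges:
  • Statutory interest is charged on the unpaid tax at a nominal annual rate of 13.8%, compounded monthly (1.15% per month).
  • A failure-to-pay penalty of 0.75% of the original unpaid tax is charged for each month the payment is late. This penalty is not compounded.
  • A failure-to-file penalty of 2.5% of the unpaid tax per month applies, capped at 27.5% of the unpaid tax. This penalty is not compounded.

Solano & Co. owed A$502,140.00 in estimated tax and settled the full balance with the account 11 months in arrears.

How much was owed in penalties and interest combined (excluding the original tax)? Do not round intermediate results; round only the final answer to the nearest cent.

A$246,817.16

Failure-to-file: 11 × 2.5% × A$502,140.00 = A$138,088.50, capped at 27.5% × A$502,140.00 = A$138,088.50
Failure-to-pay penalty: 11 × 0.75% × A$502,140.00 = A$41,426.55
Interest: A$502,140.00 × ((1 + 0.0115)^11 − 1) = A$502,140.00 × 0.1340306… = A$67,302.1054…
Penalties + interest = A$179,515.0500 + A$67,302.1054… = A$246,817.16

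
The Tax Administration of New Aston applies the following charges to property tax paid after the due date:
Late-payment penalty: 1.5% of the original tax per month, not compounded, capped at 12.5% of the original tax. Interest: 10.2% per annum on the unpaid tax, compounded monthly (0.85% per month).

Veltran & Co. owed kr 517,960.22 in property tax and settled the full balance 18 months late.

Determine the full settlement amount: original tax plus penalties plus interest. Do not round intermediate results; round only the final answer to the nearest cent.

Penalty (uncapped): 18 × 1.5% × kr 517,960.22 = kr 139,849.26…; cap = 12.5% × kr 517,960.22 = kr 64,745.03… → penalty = kr 64,745.03…
Interest: kr 517,960.22 × ((1 + 0.0085)^18 − 1) = kr 517,960.22 × 0.1645717… = kr 85,241.6129…
Total = kr 517,960.22 + kr 64,745.0275 + kr 85,241.6129… = kr 667,946.86

kr 667,946.86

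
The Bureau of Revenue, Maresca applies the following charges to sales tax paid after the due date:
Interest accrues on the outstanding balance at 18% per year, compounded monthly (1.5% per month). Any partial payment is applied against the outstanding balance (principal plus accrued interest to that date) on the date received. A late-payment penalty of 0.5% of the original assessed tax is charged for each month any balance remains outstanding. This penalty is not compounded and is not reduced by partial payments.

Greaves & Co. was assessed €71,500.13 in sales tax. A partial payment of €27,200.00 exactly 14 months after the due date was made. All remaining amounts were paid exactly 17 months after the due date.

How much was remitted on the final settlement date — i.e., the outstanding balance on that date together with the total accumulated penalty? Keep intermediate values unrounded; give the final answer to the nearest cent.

€69,728.68

Balance at month 14: €71,500.1300 × (1 + 0.015)^14 = €88,070.6949…
After €27,200.00 payment: €88,070.6949… − €27,200.00 = €60,870.6949…
Balance at month 17: €60,870.6949… × (1 + 0.015)^3 = €63,651.1693…
Penalty: 17 × 0.5% × €71,500.13 = €6,077.51…
Final settlement = outstanding balance + penalty = €63,651.1693… + €6,077.51… = €69,728.68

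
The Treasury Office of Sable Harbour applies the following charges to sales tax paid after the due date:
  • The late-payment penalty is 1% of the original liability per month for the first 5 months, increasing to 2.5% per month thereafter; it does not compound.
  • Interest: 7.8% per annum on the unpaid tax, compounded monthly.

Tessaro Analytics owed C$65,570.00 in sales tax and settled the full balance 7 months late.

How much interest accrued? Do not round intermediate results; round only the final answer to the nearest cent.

C$3,042.25

Interest (7.8%/yr ÷ 12 = 0.65%/month): C$65,570.00 × ((1 + 0.0065)^7 − 1) = C$3,042.2463…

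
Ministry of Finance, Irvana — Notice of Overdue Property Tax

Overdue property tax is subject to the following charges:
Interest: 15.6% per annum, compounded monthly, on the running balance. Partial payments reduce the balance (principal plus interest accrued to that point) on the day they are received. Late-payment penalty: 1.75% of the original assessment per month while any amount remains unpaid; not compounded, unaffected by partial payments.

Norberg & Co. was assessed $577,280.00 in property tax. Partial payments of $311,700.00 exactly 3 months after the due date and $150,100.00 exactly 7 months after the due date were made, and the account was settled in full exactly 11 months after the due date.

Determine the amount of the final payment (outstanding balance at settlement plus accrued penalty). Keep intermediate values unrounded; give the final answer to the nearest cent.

Monthly rate = 15.6% ÷ 12 = 1.3%
Balance at month 3: $577,280.0000 × (1 + 0.013)^3 = $600,087.8692…
After $311,700.00 payment: $600,087.8692… − $311,700.00 = $288,387.8692…
Balance at month 7: $288,387.8692… × (1 + 0.013)^4 = $303,679.0063…
After $150,100.00 payment: $303,679.0063… − $150,100.00 = $153,579.0063…
Balance at month 11: $153,579.0063… × (1 + 0.013)^4 = $161,722.1978…
Penalty: 11 × 1.75% × $577,280.00 = $111,126.40
Final settlement = outstanding balance + penalty = $161,722.1978… + $111,126.40 = $272,848.60

$272,848.60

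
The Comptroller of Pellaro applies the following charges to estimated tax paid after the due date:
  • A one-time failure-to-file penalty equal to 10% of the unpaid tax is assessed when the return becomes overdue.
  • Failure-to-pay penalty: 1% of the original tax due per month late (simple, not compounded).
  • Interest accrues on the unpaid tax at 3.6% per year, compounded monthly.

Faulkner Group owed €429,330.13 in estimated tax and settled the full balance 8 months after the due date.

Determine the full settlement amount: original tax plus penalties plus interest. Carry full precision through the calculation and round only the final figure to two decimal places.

€517,022.32

Failure-to-file penalty: 10% × €429,330.13 = €42,933.01…
Failure-to-pay penalty: 8 × 1% × €429,330.13 = €34,346.41…
Interest (3.6%/yr ÷ 12 = 0.3%/month): €429,330.13 × ((1 + 0.003)^8 − 1) = €10,412.7659…
Total = €429,330.13 + €77,279.4234 + €10,412.7659… = €517,022.32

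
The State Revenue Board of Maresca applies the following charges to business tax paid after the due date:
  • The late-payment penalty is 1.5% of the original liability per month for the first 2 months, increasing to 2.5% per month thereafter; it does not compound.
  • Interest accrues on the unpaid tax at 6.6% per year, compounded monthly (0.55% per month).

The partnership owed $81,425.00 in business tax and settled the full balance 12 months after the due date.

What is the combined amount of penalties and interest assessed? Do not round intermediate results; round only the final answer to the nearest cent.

$28,338.63

Penalty, months 1–2: 2 × 1.5% × $81,425.00 = $2,442.75
Penalty, months 3–12: 10 × 2.5% × $81,425.00 = $20,356.25
Interest: $81,425.00 × ((1 + 0.0055)^12 − 1) = $81,425.00 × 0.0680336… = $5,539.6326…
Penalties + interest = $22,799.0000 + $5,539.6326… = $28,338.63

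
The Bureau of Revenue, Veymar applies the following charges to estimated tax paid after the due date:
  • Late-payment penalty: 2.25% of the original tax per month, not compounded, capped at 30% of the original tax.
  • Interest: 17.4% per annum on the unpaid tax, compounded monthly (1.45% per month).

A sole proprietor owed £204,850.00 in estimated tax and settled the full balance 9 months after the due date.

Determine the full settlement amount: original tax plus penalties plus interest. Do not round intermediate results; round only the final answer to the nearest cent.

£274,669.18

Penalty: 9 × 2.25% × £204,850.00 = £41,482.13… (below the 30% cap of £61,455.00)
Interest: £204,850.00 × ((1 + 0.0145)^9 − 1) = £204,850.00 × 0.1383307… = £28,337.0512…
Total = £204,850.00 + £41,482.1250 + £28,337.0512… = £274,669.18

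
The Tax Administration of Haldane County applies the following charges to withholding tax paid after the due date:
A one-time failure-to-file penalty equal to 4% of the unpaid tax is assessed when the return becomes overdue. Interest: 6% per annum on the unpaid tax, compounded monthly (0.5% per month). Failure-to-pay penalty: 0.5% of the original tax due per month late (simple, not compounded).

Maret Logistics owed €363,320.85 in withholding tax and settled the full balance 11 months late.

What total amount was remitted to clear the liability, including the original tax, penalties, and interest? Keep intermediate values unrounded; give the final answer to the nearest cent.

Failure-to-file penalty: 4% × €363,320.85 = €14,532.83…
Failure-to-pay penalty = 0.5% × €363,320.85 × 11 mo = €19,982.65…
Interest: €363,320.85 × ((1 + 0.005)^11 − 1) = €363,320.85 × 0.0563958… = €20,489.7819…
Total = €363,320.85 + €34,515.4808… + €20,489.7819… = €418,326.11

€418,326.11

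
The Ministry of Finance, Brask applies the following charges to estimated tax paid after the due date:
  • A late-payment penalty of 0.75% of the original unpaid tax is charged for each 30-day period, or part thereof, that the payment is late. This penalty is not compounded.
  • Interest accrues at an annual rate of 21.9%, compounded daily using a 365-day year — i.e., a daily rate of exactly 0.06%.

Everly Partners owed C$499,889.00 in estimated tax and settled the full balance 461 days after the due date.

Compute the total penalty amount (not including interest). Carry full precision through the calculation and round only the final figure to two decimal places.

C$59,986.68

Penalty periods: ⌈461/30⌉ = 16; penalty = 16 × 0.75% × C$499,889.00 = C$59,986.68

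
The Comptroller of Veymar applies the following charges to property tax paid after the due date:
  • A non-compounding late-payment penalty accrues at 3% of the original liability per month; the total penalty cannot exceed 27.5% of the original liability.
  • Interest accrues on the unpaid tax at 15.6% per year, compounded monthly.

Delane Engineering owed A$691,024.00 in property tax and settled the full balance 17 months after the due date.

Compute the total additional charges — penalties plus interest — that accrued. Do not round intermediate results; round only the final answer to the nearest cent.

Penalty (uncapped): 17 × 3% × A$691,024.00 = A$352,422.24; cap = 27.5% × A$691,024.00 = A$190,031.60 → penalty = A$190,031.60
Interest (15.6%/yr ÷ 12 = 1.3%/month): A$691,024.00 × ((1 + 0.013)^17 − 1) = A$169,679.7641…
Penalties + interest = A$190,031.6000 + A$169,679.7641… = A$359,711.36

A$359,711.36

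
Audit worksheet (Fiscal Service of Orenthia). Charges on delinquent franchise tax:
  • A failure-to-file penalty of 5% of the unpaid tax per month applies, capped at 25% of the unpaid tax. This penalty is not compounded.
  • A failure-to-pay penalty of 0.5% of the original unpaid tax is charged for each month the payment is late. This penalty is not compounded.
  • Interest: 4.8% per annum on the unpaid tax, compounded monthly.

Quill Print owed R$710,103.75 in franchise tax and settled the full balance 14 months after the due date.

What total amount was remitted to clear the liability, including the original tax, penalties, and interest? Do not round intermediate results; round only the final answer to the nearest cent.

R$978,153.40

Failure-to-file: 14 × 5% × R$710,103.75 = R$497,072.63…, capped at 25% × R$710,103.75 = R$177,525.94…
Failure-to-pay penalty = 0.5% × R$710,103.75 × 14 mo = R$49,707.26…
Interest (4.8%/yr ÷ 12 = 0.4%/month): R$710,103.75 × ((1 + 0.004)^14 − 1) = R$40,816.4471…
Total = R$710,103.75 + R$227,233.2000 + R$40,816.4471… = R$978,153.40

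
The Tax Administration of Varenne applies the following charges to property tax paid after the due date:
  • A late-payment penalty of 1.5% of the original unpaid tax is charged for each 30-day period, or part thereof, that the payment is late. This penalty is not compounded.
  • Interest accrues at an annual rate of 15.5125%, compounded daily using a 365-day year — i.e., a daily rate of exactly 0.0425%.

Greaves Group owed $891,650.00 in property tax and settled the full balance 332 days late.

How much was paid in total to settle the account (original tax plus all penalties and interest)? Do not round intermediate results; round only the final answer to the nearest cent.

$1,187,236.68

Penalty periods: ⌈332/30⌉ = 12; penalty = 12 × 1.5% × $891,650.00 = $160,497.00
Interest: $891,650.00 × ((1 + 0.000425)^332 − 1) = $891,650.00 × 0.15150528… = $135,089.6820…
Total = $891,650.00 + $160,497.0000 + $135,089.6820… = $1,187,236.68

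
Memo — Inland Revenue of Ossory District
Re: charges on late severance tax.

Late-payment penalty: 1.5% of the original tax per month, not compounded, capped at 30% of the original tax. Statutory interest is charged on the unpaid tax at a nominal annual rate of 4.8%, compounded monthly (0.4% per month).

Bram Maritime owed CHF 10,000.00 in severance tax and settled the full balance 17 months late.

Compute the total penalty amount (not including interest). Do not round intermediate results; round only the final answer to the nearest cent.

CHF 2,550.00

Penalty: 17 × 1.5% × CHF 10,000.00 = CHF 2,550.00 (below the 30% cap of CHF 3,000.00)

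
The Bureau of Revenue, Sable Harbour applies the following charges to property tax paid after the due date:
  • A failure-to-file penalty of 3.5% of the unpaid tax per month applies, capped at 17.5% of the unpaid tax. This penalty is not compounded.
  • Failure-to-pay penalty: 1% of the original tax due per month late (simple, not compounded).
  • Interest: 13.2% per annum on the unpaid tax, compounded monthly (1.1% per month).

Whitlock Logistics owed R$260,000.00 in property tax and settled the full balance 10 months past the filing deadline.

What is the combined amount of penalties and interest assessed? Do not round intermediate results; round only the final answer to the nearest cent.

Failure-to-file: 10 × 3.5% × R$260,000.00 = R$91,000.00, capped at 17.5% × R$260,000.00 = R$45,500.00
Failure-to-pay penalty: 10 × 1% × R$260,000.00 = R$26,000.00
Interest: R$260,000.00 × ((1 + 0.011)^10 − 1) = R$260,000.00 × 0.1156078… = R$30,058.0372…
Penalties + interest = R$71,500.0000 + R$30,058.0372… = R$101,558.04

R$101,558.04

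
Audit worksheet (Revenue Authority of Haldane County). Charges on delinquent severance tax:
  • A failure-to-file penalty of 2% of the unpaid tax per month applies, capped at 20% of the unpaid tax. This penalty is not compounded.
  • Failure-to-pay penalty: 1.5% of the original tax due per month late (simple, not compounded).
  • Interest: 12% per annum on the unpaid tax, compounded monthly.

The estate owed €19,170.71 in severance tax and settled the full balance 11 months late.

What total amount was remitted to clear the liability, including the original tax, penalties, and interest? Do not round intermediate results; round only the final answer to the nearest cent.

Failure-to-file: 11 × 2% × €19,170.71 = €4,217.56…, capped at 20% × €19,170.71 = €3,834.14…
Failure-to-pay penalty: 11 × 1.5% × €19,170.71 = €3,163.17…
Interest (12%/yr ÷ 12 = 1%/month): €19,170.71 × ((1 + 0.01)^11 − 1) = €2,217.4443…
Total = €19,170.71 + €6,997.3092… + €2,217.4443… = €28,385.46

€28,385.46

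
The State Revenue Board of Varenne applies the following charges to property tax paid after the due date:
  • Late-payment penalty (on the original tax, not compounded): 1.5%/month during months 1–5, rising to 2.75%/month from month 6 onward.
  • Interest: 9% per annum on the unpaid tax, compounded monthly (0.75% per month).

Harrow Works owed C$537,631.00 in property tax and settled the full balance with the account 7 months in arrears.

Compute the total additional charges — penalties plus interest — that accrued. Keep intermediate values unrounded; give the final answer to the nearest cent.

C$98,760.73

Penalty, months 1–5: 5 × 1.5% × C$537,631.00 = C$40,322.33…
Penalty, months 6–7: 2 × 2.75% × C$537,631.00 = C$29,569.71…
Interest: C$537,631.00 × ((1 + 0.0075)^7 − 1) = C$537,631.00 × 0.0536961… = C$28,868.7024…
Penalties + interest = C$69,892.0300 + C$28,868.7024… = C$98,760.73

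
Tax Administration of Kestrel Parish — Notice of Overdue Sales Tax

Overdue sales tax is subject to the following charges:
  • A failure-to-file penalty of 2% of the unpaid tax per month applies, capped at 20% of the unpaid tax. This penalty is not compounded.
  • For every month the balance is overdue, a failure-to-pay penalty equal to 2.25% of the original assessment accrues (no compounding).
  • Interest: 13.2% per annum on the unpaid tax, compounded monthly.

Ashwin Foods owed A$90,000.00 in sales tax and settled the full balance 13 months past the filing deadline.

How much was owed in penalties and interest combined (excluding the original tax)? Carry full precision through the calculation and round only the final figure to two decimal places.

Failure-to-file: 13 × 2% × A$90,000.00 = A$23,400.00, capped at 20% × A$90,000.00 = A$18,000.00
Failure-to-pay penalty = 2.25% × A$90,000.00 × 13 mo = A$26,325.00
Interest (13.2%/yr ÷ 12 = 1.1%/month): A$90,000.00 × ((1 + 0.011)^13 − 1) = A$13,754.6410…
Penalties + interest = A$44,325.0000 + A$13,754.6410… = A$58,079.64

A$58,079.64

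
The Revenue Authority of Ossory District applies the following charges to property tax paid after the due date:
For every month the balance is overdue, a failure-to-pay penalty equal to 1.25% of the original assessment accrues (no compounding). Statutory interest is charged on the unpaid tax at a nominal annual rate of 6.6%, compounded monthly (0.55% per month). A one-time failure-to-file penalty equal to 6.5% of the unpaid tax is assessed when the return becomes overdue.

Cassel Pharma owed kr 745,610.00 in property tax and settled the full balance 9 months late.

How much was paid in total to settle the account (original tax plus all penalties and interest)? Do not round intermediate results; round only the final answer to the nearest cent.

Failure-to-file penalty: 6.5% × kr 745,610.00 = kr 48,464.65
Failure-to-pay penalty = 1.25% × kr 745,610.00 × 9 mo = kr 83,881.13…
Interest: kr 745,610.00 × ((1 + 0.0055)^9 − 1) = kr 745,610.00 × 0.0506031… = kr 37,730.1710…
Total = kr 745,610.00 + kr 132,345.7750 + kr 37,730.1710… = kr 915,685.95

kr 915,685.95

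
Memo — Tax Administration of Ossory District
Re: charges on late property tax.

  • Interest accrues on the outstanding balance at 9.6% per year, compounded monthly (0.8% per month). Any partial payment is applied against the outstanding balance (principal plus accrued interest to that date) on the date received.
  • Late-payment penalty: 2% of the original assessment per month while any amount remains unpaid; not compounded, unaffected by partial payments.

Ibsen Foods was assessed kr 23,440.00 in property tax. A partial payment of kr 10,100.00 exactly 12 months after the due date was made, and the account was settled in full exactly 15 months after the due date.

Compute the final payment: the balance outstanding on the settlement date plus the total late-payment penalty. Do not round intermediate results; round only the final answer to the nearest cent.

kr 23,103.57

Balance at month 12: kr 23,440.0000 × (1 + 0.008)^12 = kr 25,791.9390…
After kr 10,100.00 payment: kr 25,791.9390… − kr 10,100.00 = kr 15,691.9390…
Balance at month 15: kr 15,691.9390… × (1 + 0.008)^3 = kr 16,071.5664…
Penalty: 15 × 2% × kr 23,440.00 = kr 7,032.00
Final settlement = outstanding balance + penalty = kr 16,071.5664… + kr 7,032.00 = kr 23,103.57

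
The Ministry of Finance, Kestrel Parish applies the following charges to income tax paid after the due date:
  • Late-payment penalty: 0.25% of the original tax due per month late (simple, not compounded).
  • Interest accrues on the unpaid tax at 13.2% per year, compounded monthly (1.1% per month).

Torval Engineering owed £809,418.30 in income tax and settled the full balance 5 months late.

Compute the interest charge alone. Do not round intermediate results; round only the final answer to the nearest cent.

Interest: £809,418.30 × ((1 + 0.011)^5 − 1) = £809,418.30 × 0.0562234… = £45,508.2354…

£45,508.24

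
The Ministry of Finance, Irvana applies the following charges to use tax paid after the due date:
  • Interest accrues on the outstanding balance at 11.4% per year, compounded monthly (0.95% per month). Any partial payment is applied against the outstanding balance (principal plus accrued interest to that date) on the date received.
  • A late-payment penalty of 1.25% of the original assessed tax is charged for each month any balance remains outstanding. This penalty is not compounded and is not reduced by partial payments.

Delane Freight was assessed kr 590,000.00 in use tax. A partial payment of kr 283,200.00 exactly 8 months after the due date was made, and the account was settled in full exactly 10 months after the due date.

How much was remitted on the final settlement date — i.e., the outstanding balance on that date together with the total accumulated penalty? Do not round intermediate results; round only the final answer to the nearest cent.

kr 433,651.50

Balance at month 8: kr 590,000.0000 × (1 + 0.0095)^8 = kr 636,359.5966…
After kr 283,200.00 payment: kr 636,359.5966… − kr 283,200.00 = kr 353,159.5966…
Balance at month 10: kr 353,159.5966… × (1 + 0.0095)^2 = kr 359,901.5016…
Penalty: 10 × 1.25% × kr 590,000.00 = kr 73,750.00
Final settlement = outstanding balance + penalty = kr 359,901.5016… + kr 73,750.00 = kr 433,651.50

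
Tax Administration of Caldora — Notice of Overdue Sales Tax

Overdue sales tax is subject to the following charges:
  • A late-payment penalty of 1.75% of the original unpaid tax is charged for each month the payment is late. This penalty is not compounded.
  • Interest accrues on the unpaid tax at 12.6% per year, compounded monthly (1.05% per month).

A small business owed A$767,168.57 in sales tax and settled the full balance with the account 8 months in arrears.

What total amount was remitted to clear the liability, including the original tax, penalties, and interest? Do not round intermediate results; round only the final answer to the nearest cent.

Late-payment penalty: 8 × 1.75% × A$767,168.57 = A$107,403.60…
Interest: A$767,168.57 × ((1 + 0.0105)^8 − 1) = A$767,168.57 × 0.0871527… = A$66,860.8008…
Total = A$767,168.57 + A$107,403.5998 + A$66,860.8008… = A$941,432.97

A$941,432.97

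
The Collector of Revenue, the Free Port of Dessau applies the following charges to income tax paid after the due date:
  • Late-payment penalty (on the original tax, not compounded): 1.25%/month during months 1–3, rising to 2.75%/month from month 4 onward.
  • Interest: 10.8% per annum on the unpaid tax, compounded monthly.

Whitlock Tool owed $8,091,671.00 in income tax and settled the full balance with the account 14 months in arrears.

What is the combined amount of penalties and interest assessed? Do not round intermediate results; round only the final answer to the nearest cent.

$3,832,563.68

Penalty, months 1–3: 3 × 1.25% × $8,091,671.00 = $303,437.66…
Penalty, months 4–14: 11 × 2.75% × $8,091,671.00 = $2,447,730.48…
Interest (10.8%/yr ÷ 12 = 0.9%/month): $8,091,671.00 × ((1 + 0.009)^14 − 1) = $1,081,395.5385…
Penalties + interest = $2,751,168.1400 + $1,081,395.5385… = $3,832,563.68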